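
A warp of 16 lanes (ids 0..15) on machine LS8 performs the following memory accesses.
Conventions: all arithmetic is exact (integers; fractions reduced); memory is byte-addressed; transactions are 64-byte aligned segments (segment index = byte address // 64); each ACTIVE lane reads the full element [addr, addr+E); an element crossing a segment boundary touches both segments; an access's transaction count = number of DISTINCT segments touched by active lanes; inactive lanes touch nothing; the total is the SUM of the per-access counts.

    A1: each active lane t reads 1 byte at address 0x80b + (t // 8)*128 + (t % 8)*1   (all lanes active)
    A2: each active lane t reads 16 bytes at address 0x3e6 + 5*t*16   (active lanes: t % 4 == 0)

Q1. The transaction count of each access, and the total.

A1: 2 transactions
A2: 4 transactions

Answer: 2,4; total 6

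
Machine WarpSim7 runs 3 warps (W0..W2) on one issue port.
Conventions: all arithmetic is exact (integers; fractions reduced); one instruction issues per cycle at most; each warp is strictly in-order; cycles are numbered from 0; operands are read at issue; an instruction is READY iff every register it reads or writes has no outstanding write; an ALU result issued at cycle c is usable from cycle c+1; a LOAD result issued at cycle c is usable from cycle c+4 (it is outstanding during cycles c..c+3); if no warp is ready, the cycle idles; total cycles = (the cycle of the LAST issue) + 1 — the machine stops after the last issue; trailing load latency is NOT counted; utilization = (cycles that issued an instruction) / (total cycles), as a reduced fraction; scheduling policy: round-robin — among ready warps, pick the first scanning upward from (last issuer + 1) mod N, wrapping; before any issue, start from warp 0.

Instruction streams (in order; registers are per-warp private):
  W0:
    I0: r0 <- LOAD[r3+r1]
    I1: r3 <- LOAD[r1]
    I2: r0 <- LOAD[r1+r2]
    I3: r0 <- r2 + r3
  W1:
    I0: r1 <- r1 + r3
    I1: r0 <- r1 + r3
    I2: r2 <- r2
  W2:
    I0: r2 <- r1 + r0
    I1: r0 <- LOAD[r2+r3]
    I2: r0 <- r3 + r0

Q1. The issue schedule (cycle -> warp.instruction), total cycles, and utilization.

cycle 0: W0.I0
cycle 1: W1.I0
cycle 2: W2.I0
cycle 3: W0.I1
cycle 4: W1.I1
cycle 5: W2.I1
cycle 6: W0.I2
cycle 7: W1.I2
cycle 8: idle
cycle 9: W2.I2
cycle 10: W0.I3

Answer: 11 cycles, utilization 10/11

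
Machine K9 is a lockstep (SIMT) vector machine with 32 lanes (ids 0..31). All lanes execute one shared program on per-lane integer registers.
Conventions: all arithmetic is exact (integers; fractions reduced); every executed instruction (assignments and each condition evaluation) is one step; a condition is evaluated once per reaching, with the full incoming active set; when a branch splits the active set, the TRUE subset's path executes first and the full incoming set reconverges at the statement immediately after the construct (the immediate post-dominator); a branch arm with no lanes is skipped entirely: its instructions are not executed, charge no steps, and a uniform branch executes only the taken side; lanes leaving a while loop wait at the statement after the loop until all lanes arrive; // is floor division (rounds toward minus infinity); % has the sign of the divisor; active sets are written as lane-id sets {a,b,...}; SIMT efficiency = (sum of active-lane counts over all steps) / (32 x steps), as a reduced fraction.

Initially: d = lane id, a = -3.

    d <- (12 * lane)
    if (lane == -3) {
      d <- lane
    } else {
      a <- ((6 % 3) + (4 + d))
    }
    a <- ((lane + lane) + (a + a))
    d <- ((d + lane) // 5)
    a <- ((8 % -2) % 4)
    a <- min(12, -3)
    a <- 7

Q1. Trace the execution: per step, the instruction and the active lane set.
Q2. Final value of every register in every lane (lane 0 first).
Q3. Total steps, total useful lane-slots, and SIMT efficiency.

step 0: d <- (12 * lane)             {0,1,2,3,4,5,6,7,8,9,10,11,12,13,14,15,16,17,18,19,20,21,22,23,24,25,26,27,28,29,30,31}
step 1: eval (lane == -3)            {0,1,2,3,4,5,6,7,8,9,10,11,12,13,14,15,16,17,18,19,20,21,22,23,24,25,26,27,28,29,30,31}
step 2: a <- ((6 % 3) + (4 + d))     {0,1,2,3,4,5,6,7,8,9,10,11,12,13,14,15,16,17,18,19,20,21,22,23,24,25,26,27,28,29,30,31}
step 3: a <- ((lane + lane) + (a + a)) {0,1,2,3,4,5,6,7,8,9,10,11,12,13,14,15,16,17,18,19,20,21,22,23,24,25,26,27,28,29,30,31}
step 4: d <- ((d + lane) // 5)       {0,1,2,3,4,5,6,7,8,9,10,11,12,13,14,15,16,17,18,19,20,21,22,23,24,25,26,27,28,29,30,31}
step 5: a <- ((8 % -2) % 4)          {0,1,2,3,4,5,6,7,8,9,10,11,12,13,14,15,16,17,18,19,20,21,22,23,24,25,26,27,28,29,30,31}
step 6: a <- min(12, -3)             {0,1,2,3,4,5,6,7,8,9,10,11,12,13,14,15,16,17,18,19,20,21,22,23,24,25,26,27,28,29,30,31}
step 7: a <- 7                       {0,1,2,3,4,5,6,7,8,9,10,11,12,13,14,15,16,17,18,19,20,21,22,23,24,25,26,27,28,29,30,31}

Answer: 8 steps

d: 0,2,5,7,10,13,15,18,20,23,26,28,31,33,36,39,41,44,46,49,52,54,57,59,62,65,67,70,72,75,78,80
a: 7,7,7,7,7,7,7,7,7,7,7,7,7,7,7,7,7,7,7,7,7,7,7,7,7,7,7,7,7,7,7,7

steps = 8; useful = 256; efficiency = 256/256 = 1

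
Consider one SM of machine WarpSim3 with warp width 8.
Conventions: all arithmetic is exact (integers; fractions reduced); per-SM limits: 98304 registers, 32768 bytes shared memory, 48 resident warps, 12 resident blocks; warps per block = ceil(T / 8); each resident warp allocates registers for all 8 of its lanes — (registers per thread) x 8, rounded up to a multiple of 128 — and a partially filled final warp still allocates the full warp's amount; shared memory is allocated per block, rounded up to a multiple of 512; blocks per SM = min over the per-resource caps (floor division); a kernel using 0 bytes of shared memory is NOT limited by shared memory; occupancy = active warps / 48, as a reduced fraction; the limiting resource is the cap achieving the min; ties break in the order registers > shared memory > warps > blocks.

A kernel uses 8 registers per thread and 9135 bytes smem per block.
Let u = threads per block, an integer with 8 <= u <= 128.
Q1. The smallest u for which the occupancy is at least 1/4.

Answer: u = 25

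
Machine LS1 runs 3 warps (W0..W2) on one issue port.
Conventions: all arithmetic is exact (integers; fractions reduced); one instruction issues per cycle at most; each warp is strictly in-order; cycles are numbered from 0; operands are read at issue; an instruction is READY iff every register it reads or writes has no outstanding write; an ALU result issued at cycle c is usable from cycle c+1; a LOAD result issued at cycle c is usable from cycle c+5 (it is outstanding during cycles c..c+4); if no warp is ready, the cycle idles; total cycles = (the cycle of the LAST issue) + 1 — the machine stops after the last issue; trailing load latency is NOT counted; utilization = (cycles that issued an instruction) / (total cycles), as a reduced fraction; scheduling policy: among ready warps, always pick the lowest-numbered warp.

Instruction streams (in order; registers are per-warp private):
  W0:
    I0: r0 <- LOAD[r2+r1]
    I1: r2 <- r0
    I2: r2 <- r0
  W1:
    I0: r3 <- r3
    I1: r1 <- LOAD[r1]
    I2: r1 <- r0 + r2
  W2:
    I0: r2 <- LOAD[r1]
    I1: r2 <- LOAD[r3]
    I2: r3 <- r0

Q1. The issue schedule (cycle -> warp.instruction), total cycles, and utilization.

cycle 0: W0.I0
cycle 1: W1.I0
cycle 2: W1.I1
cycle 3: W2.I0
cycle 4: idle
cycle 5: W0.I1
cycle 6: W0.I2
cycle 7: W1.I2
cycle 8: W2.I1
cycle 9: W2.I2

Answer: 10 cycles, utilization 9/10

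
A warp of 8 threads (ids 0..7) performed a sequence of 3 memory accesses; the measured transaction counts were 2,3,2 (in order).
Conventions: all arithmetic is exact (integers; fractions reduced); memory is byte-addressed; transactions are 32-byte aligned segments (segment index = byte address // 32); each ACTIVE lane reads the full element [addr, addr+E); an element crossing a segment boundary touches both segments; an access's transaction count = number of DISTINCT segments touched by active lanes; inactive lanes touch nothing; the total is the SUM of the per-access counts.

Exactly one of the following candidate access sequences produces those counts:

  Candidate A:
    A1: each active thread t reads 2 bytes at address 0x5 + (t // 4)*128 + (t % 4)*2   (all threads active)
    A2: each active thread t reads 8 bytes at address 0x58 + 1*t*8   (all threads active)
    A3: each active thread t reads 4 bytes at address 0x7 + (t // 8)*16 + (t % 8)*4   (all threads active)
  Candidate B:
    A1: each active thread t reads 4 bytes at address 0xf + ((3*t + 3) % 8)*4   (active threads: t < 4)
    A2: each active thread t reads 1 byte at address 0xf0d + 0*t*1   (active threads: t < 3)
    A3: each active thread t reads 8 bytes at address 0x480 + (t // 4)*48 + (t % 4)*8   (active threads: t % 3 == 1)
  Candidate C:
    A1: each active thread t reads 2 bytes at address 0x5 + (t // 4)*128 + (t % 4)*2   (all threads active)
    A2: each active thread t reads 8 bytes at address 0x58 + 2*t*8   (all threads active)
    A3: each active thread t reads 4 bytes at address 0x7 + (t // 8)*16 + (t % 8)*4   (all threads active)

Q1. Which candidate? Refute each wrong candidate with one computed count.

B: A2 gives 1 transaction, not 3
C: A2 gives 5 transactions, not 3
A: all counts match (2,3,2)

Answer: A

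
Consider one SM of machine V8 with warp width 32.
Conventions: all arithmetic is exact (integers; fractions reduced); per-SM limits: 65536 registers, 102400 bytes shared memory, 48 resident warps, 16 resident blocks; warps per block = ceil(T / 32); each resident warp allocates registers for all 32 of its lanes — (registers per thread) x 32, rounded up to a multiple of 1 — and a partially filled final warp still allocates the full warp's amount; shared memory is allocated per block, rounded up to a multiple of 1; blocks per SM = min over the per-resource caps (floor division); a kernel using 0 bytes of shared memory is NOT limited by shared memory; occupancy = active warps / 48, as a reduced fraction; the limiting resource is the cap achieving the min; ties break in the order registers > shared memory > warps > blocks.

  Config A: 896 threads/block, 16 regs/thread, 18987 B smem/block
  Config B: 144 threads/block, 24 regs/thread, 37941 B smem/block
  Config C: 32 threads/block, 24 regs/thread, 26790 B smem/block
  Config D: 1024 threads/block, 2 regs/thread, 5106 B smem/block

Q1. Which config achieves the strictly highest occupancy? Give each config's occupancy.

occupancies: A 7/12, B 5/24, C 1/16, D 2/3

Answer: D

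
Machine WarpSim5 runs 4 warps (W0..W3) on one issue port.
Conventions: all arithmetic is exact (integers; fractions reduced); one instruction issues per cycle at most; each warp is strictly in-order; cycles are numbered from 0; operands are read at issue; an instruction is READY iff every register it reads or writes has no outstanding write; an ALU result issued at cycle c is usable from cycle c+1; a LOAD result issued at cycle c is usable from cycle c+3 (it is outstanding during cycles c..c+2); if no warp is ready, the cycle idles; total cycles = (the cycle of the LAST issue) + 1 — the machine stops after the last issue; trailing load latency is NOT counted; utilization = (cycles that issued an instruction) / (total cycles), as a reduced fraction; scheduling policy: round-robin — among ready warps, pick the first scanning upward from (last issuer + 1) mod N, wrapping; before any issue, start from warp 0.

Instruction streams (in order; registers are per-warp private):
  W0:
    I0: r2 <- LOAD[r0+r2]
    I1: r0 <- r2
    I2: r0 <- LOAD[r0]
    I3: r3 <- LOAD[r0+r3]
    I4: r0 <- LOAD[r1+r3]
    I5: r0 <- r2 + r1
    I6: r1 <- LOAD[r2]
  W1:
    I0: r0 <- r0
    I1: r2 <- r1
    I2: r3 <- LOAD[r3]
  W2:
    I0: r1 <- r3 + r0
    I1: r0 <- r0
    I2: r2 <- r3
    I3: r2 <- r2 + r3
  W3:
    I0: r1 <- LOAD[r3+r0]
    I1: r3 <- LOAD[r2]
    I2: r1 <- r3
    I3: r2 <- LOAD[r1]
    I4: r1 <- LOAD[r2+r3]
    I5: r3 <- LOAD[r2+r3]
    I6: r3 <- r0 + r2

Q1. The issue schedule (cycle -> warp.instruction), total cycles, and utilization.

cycle 0: W0.I0
cycle 1: W1.I0
cycle 2: W2.I0
cycle 3: W3.I0
cycle 4: W0.I1
cycle 5: W1.I1
cycle 6: W2.I1
cycle 7: W3.I1
cycle 8: W0.I2
cycle 9: W1.I2
cycle 10: W2.I2
cycle 11: W3.I2
cycle 12: W0.I3
cycle 13: W2.I3
cycle 14: W3.I3
cycle 15: W0.I4
cycle 16: idle
cycle 17: W3.I4
cycle 18: W0.I5
cycle 19: W3.I5
cycle 20: W0.I6
cycle 21: idle
cycle 22: W3.I6

Answer: 23 cycles, utilization 21/23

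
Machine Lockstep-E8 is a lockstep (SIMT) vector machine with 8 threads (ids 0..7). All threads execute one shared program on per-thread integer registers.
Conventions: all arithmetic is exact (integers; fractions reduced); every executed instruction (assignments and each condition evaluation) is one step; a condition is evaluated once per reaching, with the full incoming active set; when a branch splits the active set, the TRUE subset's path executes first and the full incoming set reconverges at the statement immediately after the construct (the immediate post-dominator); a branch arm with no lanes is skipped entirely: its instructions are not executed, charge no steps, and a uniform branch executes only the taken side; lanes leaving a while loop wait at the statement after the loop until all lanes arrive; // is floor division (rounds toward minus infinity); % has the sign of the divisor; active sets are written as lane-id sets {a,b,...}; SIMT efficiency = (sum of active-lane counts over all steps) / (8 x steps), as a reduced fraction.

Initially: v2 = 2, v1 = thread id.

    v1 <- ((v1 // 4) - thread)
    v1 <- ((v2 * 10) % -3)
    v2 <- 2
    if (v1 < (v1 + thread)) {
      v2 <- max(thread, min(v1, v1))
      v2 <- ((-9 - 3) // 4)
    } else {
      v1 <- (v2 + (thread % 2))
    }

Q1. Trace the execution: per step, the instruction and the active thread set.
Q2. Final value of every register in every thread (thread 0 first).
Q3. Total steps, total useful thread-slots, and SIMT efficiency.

step 0: v1 <- ((v1 // 4) - thread)   {0,1,2,3,4,5,6,7}
step 1: v1 <- ((v2 * 10) % -3)       {0,1,2,3,4,5,6,7}
step 2: v2 <- 2                      {0,1,2,3,4,5,6,7}
step 3: eval (v1 < (v1 + thread))    {0,1,2,3,4,5,6,7}
step 4: v2 <- max(thread, min(v1, v1)) {1,2,3,4,5,6,7}
step 5: v2 <- ((-9 - 3) // 4)        {1,2,3,4,5,6,7}
step 6: v1 <- (v2 + (thread % 2))    {0}

Answer: 7 steps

v2: 2,-3,-3,-3,-3,-3,-3,-3
v1: 2,-1,-1,-1,-1,-1,-1,-1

steps = 7; useful = 47; efficiency = 47/56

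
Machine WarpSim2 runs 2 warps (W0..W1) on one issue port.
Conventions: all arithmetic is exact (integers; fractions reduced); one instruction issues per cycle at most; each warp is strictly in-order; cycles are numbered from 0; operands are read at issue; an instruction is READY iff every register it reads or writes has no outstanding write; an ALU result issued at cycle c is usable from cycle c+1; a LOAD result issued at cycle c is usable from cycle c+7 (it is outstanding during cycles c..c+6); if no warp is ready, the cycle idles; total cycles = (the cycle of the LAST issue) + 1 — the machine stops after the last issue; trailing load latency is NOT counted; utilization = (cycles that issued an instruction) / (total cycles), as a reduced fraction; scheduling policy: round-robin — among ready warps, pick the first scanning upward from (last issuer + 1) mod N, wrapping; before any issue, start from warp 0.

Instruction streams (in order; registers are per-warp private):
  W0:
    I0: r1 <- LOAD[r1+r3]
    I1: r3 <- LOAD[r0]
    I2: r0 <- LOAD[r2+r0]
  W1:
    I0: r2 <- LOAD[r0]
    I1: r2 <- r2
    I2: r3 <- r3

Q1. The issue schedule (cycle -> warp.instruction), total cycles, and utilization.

cycle 0: W0.I0
cycle 1: W1.I0
cycle 2: W0.I1
cycle 3: W0.I2
cycle 4: idle
cycle 5: idle
cycle 6: idle
cycle 7: idle
cycle 8: W1.I1
cycle 9: W1.I2

Answer: 10 cycles, utilization 3/5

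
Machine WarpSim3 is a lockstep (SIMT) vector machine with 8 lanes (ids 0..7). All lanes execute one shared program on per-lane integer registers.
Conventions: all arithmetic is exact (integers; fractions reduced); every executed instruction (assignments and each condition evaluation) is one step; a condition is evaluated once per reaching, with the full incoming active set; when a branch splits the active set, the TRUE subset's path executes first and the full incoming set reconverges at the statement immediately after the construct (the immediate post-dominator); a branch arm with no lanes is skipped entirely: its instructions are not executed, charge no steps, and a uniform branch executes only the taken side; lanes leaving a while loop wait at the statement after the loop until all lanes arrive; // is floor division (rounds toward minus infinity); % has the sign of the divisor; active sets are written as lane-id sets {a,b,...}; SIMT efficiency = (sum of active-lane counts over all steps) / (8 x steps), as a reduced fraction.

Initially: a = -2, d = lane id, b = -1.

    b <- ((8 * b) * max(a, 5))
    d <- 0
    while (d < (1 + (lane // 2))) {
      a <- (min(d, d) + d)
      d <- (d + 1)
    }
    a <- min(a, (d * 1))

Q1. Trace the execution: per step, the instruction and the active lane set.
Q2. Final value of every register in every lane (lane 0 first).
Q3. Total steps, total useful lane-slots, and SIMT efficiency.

step 0: b <- ((8 * b) * max(a, 5))   {0,1,2,3,4,5,6,7}
step 1: d <- 0                       {0,1,2,3,4,5,6,7}
step 2: eval (d < (1 + (lane // 2))) {0,1,2,3,4,5,6,7}
step 3: a <- (min(d, d) + d)         {0,1,2,3,4,5,6,7}
step 4: d <- (d + 1)                 {0,1,2,3,4,5,6,7}
step 5: eval (d < (1 + (lane // 2))) {0,1,2,3,4,5,6,7}
step 6: a <- (min(d, d) + d)         {2,3,4,5,6,7}
step 7: d <- (d + 1)                 {2,3,4,5,6,7}
step 8: eval (d < (1 + (lane // 2))) {2,3,4,5,6,7}
step 9: a <- (min(d, d) + d)         {4,5,6,7}
step 10: d <- (d + 1)                 {4,5,6,7}
step 11: eval (d < (1 + (lane // 2))) {4,5,6,7}
step 12: a <- (min(d, d) + d)         {6,7}
step 13: d <- (d + 1)                 {6,7}
step 14: eval (d < (1 + (lane // 2))) {6,7}
step 15: a <- min(a, (d * 1))         {0,1,2,3,4,5,6,7}

Answer: 16 steps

a: 0,0,2,2,3,3,4,4
d: 1,1,2,2,3,3,4,4
b: -40,-40,-40,-40,-40,-40,-40,-40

steps = 16; useful = 92; efficiency = 92/128 = 23/32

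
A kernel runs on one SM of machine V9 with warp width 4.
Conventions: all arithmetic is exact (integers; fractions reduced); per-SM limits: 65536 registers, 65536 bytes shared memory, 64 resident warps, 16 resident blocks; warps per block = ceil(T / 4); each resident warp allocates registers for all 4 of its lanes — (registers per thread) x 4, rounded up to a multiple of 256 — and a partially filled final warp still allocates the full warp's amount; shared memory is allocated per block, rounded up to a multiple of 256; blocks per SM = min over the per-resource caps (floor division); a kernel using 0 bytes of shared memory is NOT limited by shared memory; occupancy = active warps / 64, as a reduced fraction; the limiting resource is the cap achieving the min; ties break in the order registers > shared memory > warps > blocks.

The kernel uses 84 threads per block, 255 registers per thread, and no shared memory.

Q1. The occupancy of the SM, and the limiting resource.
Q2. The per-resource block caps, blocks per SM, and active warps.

Answer: occupancy 63/64, limited by registers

registers: 3 blocks
shared memory: no limit (kernel uses none)
warps: 3 blocks
blocks: 16 blocks

Answer: 3 blocks, 63 active warps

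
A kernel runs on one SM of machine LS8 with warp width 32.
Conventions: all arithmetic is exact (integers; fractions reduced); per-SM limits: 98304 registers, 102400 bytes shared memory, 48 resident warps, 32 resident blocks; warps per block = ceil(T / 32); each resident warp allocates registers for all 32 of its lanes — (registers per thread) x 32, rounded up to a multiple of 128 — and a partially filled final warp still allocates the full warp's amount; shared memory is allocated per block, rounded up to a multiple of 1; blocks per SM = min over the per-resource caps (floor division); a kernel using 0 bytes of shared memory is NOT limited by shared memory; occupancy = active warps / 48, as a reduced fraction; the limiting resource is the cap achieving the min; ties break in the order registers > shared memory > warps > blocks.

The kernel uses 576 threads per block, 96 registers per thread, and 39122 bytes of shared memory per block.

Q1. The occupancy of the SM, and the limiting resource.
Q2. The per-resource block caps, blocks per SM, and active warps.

Answer: occupancy 3/8, limited by registers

registers: 1 block
shared memory: 2 blocks
warps: 2 blocks
blocks: 32 blocks

Answer: 1 block, 18 active warps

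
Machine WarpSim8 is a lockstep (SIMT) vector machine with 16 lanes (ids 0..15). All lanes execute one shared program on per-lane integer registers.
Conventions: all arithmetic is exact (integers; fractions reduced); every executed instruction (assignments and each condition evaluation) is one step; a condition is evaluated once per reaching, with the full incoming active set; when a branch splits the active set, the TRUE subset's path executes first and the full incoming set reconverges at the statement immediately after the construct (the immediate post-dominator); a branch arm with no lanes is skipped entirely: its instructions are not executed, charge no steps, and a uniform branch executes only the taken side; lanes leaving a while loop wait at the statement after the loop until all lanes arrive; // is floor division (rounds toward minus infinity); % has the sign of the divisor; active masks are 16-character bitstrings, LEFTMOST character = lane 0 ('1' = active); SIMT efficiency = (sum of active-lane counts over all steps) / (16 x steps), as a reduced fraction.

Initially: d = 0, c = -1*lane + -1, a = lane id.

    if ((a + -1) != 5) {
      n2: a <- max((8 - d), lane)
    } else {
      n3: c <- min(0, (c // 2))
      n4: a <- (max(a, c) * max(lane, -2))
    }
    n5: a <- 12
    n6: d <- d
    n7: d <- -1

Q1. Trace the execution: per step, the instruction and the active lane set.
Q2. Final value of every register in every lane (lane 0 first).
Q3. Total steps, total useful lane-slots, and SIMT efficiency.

step 0: eval ((a + -1) != 5)         1111111111111111
step 1: a <- max((8 - d), lane)      1111110111111111
step 2: c <- min(0, (c // 2))        0000001000000000
step 3: a <- (max(a, c) * max(lane, -2)) 0000001000000000
step 4: a <- 12                      1111111111111111
step 5: d <- d                       1111111111111111
step 6: d <- -1                      1111111111111111

Answer: 7 steps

d: -1,-1,-1,-1,-1,-1,-1,-1,-1,-1,-1,-1,-1,-1,-1,-1
c: -1,-2,-3,-4,-5,-6,-4,-8,-9,-10,-11,-12,-13,-14,-15,-16
a: 12,12,12,12,12,12,12,12,12,12,12,12,12,12,12,12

steps = 7; useful = 81; efficiency = 81/112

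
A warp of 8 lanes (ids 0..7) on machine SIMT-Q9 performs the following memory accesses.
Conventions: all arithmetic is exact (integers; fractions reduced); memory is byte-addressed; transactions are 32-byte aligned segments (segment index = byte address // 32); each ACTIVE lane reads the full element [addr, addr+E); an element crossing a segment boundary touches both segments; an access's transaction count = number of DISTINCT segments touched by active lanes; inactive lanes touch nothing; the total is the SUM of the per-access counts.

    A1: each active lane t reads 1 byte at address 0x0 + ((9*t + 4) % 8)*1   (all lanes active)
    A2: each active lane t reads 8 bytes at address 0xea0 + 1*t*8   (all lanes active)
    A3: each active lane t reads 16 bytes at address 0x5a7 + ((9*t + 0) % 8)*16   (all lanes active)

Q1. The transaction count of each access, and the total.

A1: 1 transaction
A2: 2 transactions
A3: 5 transactions

Answer: 1,2,5; total 8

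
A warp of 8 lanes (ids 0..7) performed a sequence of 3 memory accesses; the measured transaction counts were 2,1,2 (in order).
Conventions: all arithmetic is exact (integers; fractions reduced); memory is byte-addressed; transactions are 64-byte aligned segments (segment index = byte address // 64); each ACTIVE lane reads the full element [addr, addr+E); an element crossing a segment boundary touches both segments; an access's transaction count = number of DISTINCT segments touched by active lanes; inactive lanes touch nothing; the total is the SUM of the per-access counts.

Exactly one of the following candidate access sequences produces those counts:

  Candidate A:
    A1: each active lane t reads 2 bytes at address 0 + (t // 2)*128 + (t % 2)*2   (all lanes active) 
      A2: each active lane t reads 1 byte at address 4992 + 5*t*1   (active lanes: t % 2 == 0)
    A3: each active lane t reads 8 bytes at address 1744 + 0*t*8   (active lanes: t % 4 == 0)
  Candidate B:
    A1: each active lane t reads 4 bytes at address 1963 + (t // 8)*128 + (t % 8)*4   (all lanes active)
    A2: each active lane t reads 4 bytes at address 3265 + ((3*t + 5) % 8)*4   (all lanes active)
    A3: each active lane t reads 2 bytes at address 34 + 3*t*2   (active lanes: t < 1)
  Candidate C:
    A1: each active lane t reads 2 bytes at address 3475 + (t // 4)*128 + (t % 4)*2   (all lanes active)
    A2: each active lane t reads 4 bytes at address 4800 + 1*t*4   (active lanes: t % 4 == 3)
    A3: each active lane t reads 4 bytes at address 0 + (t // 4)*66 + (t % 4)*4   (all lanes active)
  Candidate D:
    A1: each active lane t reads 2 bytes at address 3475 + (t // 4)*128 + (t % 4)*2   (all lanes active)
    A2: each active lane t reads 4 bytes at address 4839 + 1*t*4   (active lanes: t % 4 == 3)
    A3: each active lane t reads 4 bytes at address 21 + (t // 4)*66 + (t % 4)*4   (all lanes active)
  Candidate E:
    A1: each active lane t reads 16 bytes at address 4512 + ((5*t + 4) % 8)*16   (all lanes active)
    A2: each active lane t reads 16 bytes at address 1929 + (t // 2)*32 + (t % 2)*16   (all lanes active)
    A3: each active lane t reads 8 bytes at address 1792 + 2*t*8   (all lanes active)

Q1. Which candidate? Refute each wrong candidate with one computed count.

A: A1 gives 4 transactions, not 2
B: A3 gives 1 transaction, not 2
D: A2 gives 2 transactions, not 1
E: A1 gives 3 transactions, not 2
C: all counts match (2,1,2)

Answer: C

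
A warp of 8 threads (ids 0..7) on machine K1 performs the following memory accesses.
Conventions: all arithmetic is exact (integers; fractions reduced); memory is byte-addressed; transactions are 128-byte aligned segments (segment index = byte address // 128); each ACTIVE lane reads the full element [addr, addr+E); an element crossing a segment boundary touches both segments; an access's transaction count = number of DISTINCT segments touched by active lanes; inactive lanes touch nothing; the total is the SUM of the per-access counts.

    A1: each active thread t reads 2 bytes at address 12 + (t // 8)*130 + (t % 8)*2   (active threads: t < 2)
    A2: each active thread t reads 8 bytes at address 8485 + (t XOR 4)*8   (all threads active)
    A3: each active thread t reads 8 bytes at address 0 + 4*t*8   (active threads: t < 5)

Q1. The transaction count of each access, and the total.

A1: 1 transaction
A2: 1 transaction
A3: 2 transactions

Answer: 1,1,2; total 4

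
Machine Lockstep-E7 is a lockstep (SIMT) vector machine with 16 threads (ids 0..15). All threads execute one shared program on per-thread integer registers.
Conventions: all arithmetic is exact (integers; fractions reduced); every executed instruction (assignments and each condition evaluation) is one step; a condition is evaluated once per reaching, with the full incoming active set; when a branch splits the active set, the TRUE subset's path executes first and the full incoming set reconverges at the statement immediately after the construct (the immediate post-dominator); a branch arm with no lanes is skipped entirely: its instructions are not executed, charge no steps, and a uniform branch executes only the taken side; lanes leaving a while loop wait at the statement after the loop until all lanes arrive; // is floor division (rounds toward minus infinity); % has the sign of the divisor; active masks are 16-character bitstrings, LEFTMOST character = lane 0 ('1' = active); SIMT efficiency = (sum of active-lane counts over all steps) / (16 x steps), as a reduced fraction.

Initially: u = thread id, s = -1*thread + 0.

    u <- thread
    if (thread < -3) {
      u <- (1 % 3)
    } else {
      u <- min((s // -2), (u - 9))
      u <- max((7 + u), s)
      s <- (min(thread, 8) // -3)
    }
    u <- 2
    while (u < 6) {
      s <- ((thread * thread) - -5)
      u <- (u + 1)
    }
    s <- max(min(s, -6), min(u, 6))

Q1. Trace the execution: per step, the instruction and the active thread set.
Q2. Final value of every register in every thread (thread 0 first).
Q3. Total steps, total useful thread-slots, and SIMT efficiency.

step 0: u <- thread                  1111111111111111
step 1: eval (thread < -3)           1111111111111111
step 2: u <- min((s // -2), (u - 9)) 1111111111111111
step 3: u <- max((7 + u), s)         1111111111111111
step 4: s <- (min(thread, 8) // -3)  1111111111111111
step 5: u <- 2                       1111111111111111
step 6: eval (u < 6)                 1111111111111111
step 7: s <- ((thread * thread) - -5) 1111111111111111
step 8: u <- (u + 1)                 1111111111111111
step 9: eval (u < 6)                 1111111111111111
step 10: s <- ((thread * thread) - -5) 1111111111111111
step 11: u <- (u + 1)                 1111111111111111
step 12: eval (u < 6)                 1111111111111111
step 13: s <- ((thread * thread) - -5) 1111111111111111
step 14: u <- (u + 1)                 1111111111111111
step 15: eval (u < 6)                 1111111111111111
step 16: s <- ((thread * thread) - -5) 1111111111111111
step 17: u <- (u + 1)                 1111111111111111
step 18: eval (u < 6)                 1111111111111111
step 19: s <- max(min(s, -6), min(u, 6)) 1111111111111111

Answer: 20 steps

u: 6,6,6,6,6,6,6,6,6,6,6,6,6,6,6,6
s: 6,6,6,6,6,6,6,6,6,6,6,6,6,6,6,6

steps = 20; useful = 320; efficiency = 320/320 = 1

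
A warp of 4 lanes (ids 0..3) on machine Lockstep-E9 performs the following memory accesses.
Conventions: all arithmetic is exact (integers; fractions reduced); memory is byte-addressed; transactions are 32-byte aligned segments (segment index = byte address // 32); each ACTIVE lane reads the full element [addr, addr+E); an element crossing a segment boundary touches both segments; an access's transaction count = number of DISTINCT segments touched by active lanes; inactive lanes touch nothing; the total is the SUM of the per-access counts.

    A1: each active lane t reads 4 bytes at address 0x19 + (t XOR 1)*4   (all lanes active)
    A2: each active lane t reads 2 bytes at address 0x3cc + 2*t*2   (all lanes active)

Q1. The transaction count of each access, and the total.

A1: 2 transactions
A2: 1 transaction

Answer: 2,1; total 3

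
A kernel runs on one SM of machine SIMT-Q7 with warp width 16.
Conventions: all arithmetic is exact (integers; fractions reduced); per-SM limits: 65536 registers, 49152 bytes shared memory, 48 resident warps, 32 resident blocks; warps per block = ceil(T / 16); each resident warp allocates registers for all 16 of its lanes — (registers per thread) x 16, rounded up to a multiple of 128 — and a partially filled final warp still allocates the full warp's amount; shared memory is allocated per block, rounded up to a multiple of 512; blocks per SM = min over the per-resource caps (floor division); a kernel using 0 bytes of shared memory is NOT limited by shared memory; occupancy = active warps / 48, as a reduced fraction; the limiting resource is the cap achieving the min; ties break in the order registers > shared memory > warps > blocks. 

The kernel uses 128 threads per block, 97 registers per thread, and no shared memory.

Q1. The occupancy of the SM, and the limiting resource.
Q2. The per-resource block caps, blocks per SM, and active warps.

Answer: occupancy 2/3, limited by registers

registers: 4 blocks
shared memory: no limit (kernel uses none)
warps: 6 blocks
blocks: 32 blocks

Answer: 4 blocks, 32 active warps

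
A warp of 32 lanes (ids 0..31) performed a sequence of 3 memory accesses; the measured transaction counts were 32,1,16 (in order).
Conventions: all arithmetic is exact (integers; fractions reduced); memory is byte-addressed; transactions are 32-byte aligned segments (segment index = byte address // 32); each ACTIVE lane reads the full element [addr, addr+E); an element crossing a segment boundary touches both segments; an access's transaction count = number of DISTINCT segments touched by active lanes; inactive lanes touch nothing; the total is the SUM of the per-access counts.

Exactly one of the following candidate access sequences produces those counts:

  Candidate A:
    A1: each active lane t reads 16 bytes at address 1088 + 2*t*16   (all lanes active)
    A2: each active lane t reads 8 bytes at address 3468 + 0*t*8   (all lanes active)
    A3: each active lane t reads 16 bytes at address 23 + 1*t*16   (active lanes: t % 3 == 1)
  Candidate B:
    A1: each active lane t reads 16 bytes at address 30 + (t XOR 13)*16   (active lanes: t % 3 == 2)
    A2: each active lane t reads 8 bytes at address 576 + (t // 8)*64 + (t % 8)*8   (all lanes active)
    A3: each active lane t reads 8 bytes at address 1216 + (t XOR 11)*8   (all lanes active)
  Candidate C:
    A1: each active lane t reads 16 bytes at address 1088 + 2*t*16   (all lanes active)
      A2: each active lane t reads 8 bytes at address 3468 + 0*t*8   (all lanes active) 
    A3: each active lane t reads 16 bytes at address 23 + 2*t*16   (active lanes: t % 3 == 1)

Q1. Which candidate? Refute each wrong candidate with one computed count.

B: A1 gives 10 transactions, not 32
C: A3 gives 22 transactions, not 16
A: all counts match (32,1,16)

Answer: A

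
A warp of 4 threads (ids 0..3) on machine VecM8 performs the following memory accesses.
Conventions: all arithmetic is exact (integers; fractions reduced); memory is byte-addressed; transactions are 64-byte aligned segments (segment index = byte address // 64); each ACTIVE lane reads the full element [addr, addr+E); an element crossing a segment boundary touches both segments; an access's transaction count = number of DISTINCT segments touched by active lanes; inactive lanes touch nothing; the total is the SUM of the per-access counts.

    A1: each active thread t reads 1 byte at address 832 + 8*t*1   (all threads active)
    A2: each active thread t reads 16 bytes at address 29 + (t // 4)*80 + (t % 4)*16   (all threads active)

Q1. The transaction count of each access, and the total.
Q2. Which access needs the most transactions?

A1: 1 transaction
A2: 2 transactions

Answer: 1,2; total 3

Answer: A2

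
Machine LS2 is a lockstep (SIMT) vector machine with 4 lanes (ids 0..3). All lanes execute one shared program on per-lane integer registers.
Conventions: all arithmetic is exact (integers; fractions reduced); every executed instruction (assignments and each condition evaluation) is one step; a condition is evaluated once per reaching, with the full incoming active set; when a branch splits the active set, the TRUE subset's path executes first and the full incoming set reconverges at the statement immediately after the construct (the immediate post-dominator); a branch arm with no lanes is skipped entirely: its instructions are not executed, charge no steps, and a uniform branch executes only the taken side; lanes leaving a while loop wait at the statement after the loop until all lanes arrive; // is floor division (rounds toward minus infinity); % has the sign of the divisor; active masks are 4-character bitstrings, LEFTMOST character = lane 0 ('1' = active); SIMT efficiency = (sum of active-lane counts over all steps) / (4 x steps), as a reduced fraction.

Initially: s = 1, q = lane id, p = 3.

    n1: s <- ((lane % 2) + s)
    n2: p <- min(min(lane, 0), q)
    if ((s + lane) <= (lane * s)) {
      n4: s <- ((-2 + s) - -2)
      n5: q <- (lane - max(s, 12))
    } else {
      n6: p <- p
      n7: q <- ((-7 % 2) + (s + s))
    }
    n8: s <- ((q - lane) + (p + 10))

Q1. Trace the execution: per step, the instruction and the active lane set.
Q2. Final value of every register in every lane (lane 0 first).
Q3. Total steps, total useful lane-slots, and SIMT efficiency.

step 0: s <- ((lane % 2) + s)        1111
step 1: p <- min(min(lane, 0), q)    1111
step 2: eval ((s + lane) <= (lane * s)) 1111
step 3: s <- ((-2 + s) - -2)         0001
step 4: q <- (lane - max(s, 12))     0001
step 5: p <- p                       1110
step 6: q <- ((-7 % 2) + (s + s))    1110
step 7: s <- ((q - lane) + (p + 10)) 1111

Answer: 8 steps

s: 13,14,11,-2
q: 3,5,3,-9
p: 0,0,0,0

steps = 8; useful = 24; efficiency = 24/32 = 3/4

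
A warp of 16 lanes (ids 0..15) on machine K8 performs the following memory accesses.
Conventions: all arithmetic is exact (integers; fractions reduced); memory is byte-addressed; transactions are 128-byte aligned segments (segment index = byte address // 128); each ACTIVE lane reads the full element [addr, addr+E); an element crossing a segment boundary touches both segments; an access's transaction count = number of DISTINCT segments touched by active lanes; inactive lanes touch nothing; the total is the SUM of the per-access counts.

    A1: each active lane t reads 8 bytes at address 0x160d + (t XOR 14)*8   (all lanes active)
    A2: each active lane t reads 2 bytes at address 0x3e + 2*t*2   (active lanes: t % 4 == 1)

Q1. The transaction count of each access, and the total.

A1: 2 transactions
A2: 1 transaction

Answer: 2,1; total 3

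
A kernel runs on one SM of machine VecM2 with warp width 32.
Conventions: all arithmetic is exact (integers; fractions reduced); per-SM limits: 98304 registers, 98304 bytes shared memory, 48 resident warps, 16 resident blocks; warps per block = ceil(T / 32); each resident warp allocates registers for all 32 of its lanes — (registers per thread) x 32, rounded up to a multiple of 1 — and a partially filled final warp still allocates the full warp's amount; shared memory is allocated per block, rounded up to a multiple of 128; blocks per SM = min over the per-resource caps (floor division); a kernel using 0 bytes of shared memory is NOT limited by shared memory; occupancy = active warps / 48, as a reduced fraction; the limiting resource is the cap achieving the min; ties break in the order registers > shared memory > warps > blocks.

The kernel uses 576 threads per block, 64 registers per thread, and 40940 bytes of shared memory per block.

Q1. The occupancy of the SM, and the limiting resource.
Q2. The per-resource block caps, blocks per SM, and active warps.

Answer: occupancy 3/4, limited by registers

registers: 2 blocks
shared memory: 2 blocks
warps: 2 blocks
blocks: 16 blocks

Answer: 2 blocks, 36 active warps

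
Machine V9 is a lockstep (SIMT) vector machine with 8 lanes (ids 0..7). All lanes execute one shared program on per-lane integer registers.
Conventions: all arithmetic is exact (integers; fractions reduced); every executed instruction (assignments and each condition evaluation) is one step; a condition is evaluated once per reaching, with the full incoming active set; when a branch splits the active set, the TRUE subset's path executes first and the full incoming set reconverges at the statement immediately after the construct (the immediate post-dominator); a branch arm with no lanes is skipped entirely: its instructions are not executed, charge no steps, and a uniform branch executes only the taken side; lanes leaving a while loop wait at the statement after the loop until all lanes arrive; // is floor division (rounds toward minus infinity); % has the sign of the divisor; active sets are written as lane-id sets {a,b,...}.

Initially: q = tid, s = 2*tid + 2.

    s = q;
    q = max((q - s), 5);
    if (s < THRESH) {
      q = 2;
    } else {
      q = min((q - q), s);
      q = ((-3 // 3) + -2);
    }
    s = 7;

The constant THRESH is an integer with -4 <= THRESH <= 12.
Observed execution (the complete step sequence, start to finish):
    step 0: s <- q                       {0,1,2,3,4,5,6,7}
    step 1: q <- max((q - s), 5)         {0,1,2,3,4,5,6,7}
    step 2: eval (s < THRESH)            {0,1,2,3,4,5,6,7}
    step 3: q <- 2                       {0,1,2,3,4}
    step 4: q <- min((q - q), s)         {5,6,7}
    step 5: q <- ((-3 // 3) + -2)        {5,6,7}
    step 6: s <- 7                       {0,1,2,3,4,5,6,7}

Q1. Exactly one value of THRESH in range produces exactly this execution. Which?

Answer: THRESH = 5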